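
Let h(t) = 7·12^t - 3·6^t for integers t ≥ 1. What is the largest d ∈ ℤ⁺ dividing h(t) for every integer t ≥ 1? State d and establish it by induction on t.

Computing the first values: h(1) = 66 and h(2) = 900; gcd(66, 900) = 6, so d ≤ 6.
We prove 6 | 7·12^t - 3·6^t for all t ≥ 1 by induction on t.
Base case (t = 1): h(1) = 66 = 6·(11), so 6 | h(1).
Suppose the result is true for t = r, i.e. 6 | h(r). Then
h(r+1) − 12·h(r) = (7·12^(r+1) - 3·6^(r+1)) − 12·(7·12^r - 3·6^r) = (-3)·6^r·(6 − 12) = (18)·6^r. Since 6 | h(r) by the inductive hypothesis, 6 | 12·h(r); and 6 | 18 since 18 = 6·3. Therefore 6 | h(r+1).
By induction, the statement is established for all t ≥ 1.
Therefore the largest such d is 6.

d = 6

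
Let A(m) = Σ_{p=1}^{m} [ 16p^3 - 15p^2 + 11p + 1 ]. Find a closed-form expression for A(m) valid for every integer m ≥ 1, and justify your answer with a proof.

A(m) = m(4m^3 + 3m^2 + 2m + 4)

We claim A(m) = m(4m^3 + 3m^2 + 2m + 4) for all m ≥ 1.
Base case (m = 1): A(1) = 13, and the closed form gives 13. They agree.
Suppose the result is true for m = p, so A(p) = p(4p^3 + 3p^2 + 2p + 4).
Then A(p+1) = A(p) + (16p^3 + 33p^2 + 29p + 13) = (p(4p^3 + 3p^2 + 2p + 4)) + (16p^3 + 33p^2 + 29p + 13).
Simplifying, A(p+1) = (p + 1)(4p^3 + 15p^2 + 20p + 13) = (p+1)(4(p+1)^3 + 3(p+1)^2 + 2(p+1) + 4),
which is the closed form with m = p+1.
By the principle of mathematical induction, the result holds for all m ≥ 1.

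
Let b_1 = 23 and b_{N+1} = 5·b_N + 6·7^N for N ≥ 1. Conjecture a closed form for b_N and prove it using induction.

b_N = 2·5^(N - 1) + 3·7^N

Computing the first terms: b_1 = 23, b_2 = 157, b_3 = 1079. This suggests b_N = 2·5^(N - 1) + 3·7^N.
Base case (N = 1): the formula gives 23 = 23 = b_1.
For the inductive step, assume it holds for an arbitrary k ≥ 1, so b_k = 2·5^(k - 1) + 3·7^k.
Then b_{k+1} = 5·b_k + 6·7^k = 5·(2·5^(k - 1) + 3·7^k) + 6·7^k = 2·5^k + 3·7^(k + 1) = 2·5^((k+1) - 1) + 3·7^(k+1),
which is the claimed formula at N = k+1.
Hence, by induction on N, the claim holds for every N ≥ 1.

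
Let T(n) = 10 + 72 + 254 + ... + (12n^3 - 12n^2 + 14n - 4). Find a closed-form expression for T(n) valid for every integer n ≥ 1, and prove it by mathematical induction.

We claim T(n) = n(3n^3 + 2n^2 + 4n + 1) for all n ≥ 1.
Base case (n = 1): T(1) = 10, and the closed form gives 10. They agree.
For the inductive step, assume it holds for an arbitrary m ≥ 1, so T(m) = m(3m^3 + 2m^2 + 4m + 1).
Then T(m+1) = T(m) + (12m^3 + 24m^2 + 26m + 10) = (m(3m^3 + 2m^2 + 4m + 1)) + (12m^3 + 24m^2 + 26m + 10).
Simplifying, T(m+1) = (m + 1)(3m^3 + 11m^2 + 17m + 10) = (m+1)(3(m+1)^3 + 2(m+1)^2 + 4(m+1) + 1),
which is the closed form with n = m+1.
This completes the induction.

T(n) = n(3n^3 + 2n^2 + 4n + 1)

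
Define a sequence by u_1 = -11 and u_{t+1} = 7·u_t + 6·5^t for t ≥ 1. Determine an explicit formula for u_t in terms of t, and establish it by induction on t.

Computing the first terms: u_1 = -11, u_2 = -47, u_3 = -179. This suggests u_t = -3·5^t + 4·7^(t - 1).
Base case (t = 1): the formula gives -11 = -11 = u_1.
Inductive step: assume the claim holds for t = i, so u_i = -3·5^i + 4·7^(i - 1).
Then u_{i+1} = 7·u_i + 6·5^i = 7·(-3·5^i + 4·7^(i - 1)) + 6·5^i = -3·5^(i + 1) + 4·7^i = -3·5^(i+1) + 4·7^((i+1) - 1),
which is the claimed formula at t = i+1.
This completes the induction.

u_t = -3·5^t + 4·7^(t - 1)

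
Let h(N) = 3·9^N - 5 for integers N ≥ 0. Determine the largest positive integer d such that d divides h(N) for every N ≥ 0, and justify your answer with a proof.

d = 2

Computing the first values: h(0) = -2 and h(1) = 22; gcd(-2, 22) = 2, so d ≤ 2.
We prove 2 | 3·9^N - 5 for all N ≥ 0 by induction on N.
When N = 0: h(0) = -2 = 2·(-1), so 2 | h(0).
Suppose the result is true for N = j, i.e. 2 | h(j). Then
h(j+1) = 3·9^(j+1) - 5 = 9·(3·9^j - 5) + 40 = 9·h(j) + 40. The first term is divisible by 2 by the inductive hypothesis, and 40 is divisible by 2. Hence 2 | h(j+1).
By the principle of mathematical induction, the result holds for all N ≥ 0.
Therefore the largest such d is 2.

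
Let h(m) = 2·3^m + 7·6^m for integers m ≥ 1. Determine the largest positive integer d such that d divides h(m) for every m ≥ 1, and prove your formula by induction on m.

d = 6

Computing the first values: h(1) = 48 and h(2) = 270; gcd(48, 270) = 6, so d ≤ 6.
We prove 6 | 2·3^m + 7·6^m for all m ≥ 1 by induction on m.
For the base case m = 1: h(1) = 48 = 6·(8), so 6 | h(1).
Inductive step: assume the claim holds for m = j, i.e. 6 | h(j). Then
h(j+1) − 6·h(j) = (2·3^(j+1) + 7·6^(j+1)) − 6·(2·3^j + 7·6^j) = (2)·3^j·(3 − 6) = (-6)·3^j. Since 6 | h(j) by the inductive hypothesis, 6 | 6·h(j); and 6 | -6 since -6 = 6·-1. Therefore 6 | h(j+1).
By the principle of mathematical induction, the result holds for all m ≥ 1.
Therefore the largest such d is 6.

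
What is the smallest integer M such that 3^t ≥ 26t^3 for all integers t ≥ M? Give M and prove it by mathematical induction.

At t = 8: 6561 < 13312, so the inequality fails and M ≥ 9. We prove 3^t ≥ 26t^3 for all t ≥ 9.
Base case (t = 9): 3^t = 19683 and 26t^3 = 18954, so 19683 ≥ 18954.
Inductive step: suppose the statement holds for some k ≥ 9, so 3^k ≥ 26k^3.
Then 3^(k + 1) = 3·(3^k) ≥ 3·(26k^3).
Also, for k ≥ 9 we have 3·(26k^3) ≥ 26(k+1)^3, since 3 ≥ (1 + 1/k)^3 for all k ≥ 9.
Combining, 3^(k + 1) ≥ 26(k+1)^3.
By the principle of mathematical induction, the result holds for all t ≥ 9.
Hence the smallest such M is 9.

M = 9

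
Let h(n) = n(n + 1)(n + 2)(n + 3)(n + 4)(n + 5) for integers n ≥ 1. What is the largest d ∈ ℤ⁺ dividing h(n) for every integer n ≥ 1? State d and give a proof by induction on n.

d = 720

Computing the first values: h(1) = 720 and h(2) = 5040; gcd(720, 5040) = 720, so d ≤ 720.
We prove 720 | n(n + 1)(n + 2)(n + 3)(n + 4)(n + 5) for all n ≥ 1 by induction on n.
Base case (n = 1): h(1) = 720 = 720·(1), so 720 | h(1).
Inductive step: assume the claim holds for n = m, i.e. 720 | h(m). Then
h(m+1) − h(m) = (m+1)·(m+2)·(m+3)·(m+4)·(m+5)·(m+6) − m·(m+1)·(m+2)·(m+3)·(m+4)·(m+5) = (m+1)·(m+2)·(m+3)·(m+4)·(m+5)·[(m+6) − m] = 6·(m+1)·(m+2)·(m+3)·(m+4)·(m+5). The product of 5 consecutive integers is divisible by (5)! = 120, so h(m+1) − h(m) is divisible by 6·120 = 720. By the inductive hypothesis 720 | h(m), hence 720 | h(m+1).
Hence, by induction on n, the claim holds for every n ≥ 1.
Therefore the largest such d is 720.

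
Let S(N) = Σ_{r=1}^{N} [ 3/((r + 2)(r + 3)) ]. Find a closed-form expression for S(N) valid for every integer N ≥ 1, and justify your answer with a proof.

We claim S(N) = N/(N + 3) for all N ≥ 1.
For the base case N = 1: S(1) = 1/4, and the closed form gives 1/4. They agree.
Inductive step: assume the claim holds for N = r, so S(r) = r/(r + 3).
Then S(r+1) = S(r) + (3/((r + 3)(r + 4))) = (r/(r + 3)) + (3/((r + 3)(r + 4))).
Simplifying, S(r+1) = (r + 1)/(r + 4) = (r+1)/((r+1) + 3),
which is the closed form with N = r+1.
Hence, by induction on N, the claim holds for every N ≥ 1.

S(N) = N/(N + 3)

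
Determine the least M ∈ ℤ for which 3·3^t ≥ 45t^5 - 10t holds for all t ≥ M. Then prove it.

At t = 14: 14348907 < 24201940, so the inequality fails and M ≥ 15. We prove 3·3^t ≥ 45t^5 - 10t for all t ≥ 15.
Base step (t = 15): 3·3^t = 43046721 and 45t^5 - 10t = 34171725, so 43046721 ≥ 34171725.
Inductive step: assume the claim holds for t = i, so 3·3^i ≥ 45i^5 - 10i.
Then 3·3^(i + 1) = 3·(3·3^i) ≥ 3·(45i^5 - 10i).
Also, for i ≥ 15 we have 3·(45i^5 - 10i) ≥ 45(i+1)^5 - 10(i+1), since 3·(45i^5 - 10i) − (45(i+1)^5 - 10(i+1)) = 90i^5 - 225i^4 - 450i^3 - 450i^2 - 245i - 35, which is nonnegative for all i ≥ 15.
Combining, 3·3^(i + 1) ≥ 45(i+1)^5 - 10(i+1).
Hence, by induction on t, the claim holds for every t ≥ 15.
Hence the smallest such M is 15.

M = 15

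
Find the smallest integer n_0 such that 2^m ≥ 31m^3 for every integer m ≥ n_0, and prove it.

At m = 17: 131072 < 152303, so the inequality fails and n_0 ≥ 18. We prove 2^m ≥ 31m^3 for all m ≥ 18.
For the base case m = 18: 2^m = 262144 and 31m^3 = 180792, so 262144 ≥ 180792.
For the inductive step, assume it holds for an arbitrary p ≥ 18, so 2^p ≥ 31p^3.
Then 2^(p + 1) = 2·(2^p) ≥ 2·(31p^3).
Also, for p ≥ 18 we have 2·(31p^3) ≥ 31(p+1)^3, since 2 ≥ (1 + 1/p)^3 for all p ≥ 18.
Combining, 2^(p + 1) ≥ 31(p+1)^3.
By the principle of mathematical induction, the result holds for all m ≥ 18.
Hence the smallest such n_0 is 18.

n_0 = 18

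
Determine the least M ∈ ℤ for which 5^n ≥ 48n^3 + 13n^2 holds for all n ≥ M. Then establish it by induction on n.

M = 6

At n = 5: 3125 < 6325, so the inequality fails and M ≥ 6. We prove 5^n ≥ 48n^3 + 13n^2 for all n ≥ 6.
When n = 6: 5^n = 15625 and 48n^3 + 13n^2 = 10836, so 15625 ≥ 10836.
Inductive step: assume the claim holds for n = p, so 5^p ≥ 48p^3 + 13p^2.
Then 5^(p + 1) = 5·(5^p) ≥ 5·(48p^3 + 13p^2).
Also, for p ≥ 6 we have 5·(48p^3 + 13p^2) ≥ 48(p+1)^3 + 13(p+1)^2, since 5·(48p^3 + 13p^2) − (48(p+1)^3 + 13(p+1)^2) = 192p^3 - 92p^2 - 170p - 61, which is nonnegative for all p ≥ 6.
Combining, 5^(p + 1) ≥ 48(p+1)^3 + 13(p+1)^2.
By the principle of mathematical induction, the result holds for all n ≥ 6.
Hence the smallest such M is 6.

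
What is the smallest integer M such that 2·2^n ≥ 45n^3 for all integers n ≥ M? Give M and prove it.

M = 17

At n = 16: 131072 < 184320, so the inequality fails and M ≥ 17. We prove 2·2^n ≥ 45n^3 for all n ≥ 17.
Base step (n = 17): 2·2^n = 262144 and 45n^3 = 221085, so 262144 ≥ 221085.
Inductive step: suppose the statement holds for some m ≥ 17, so 2·2^m ≥ 45m^3.
Then 2·2^(m + 1) = 2·(2·2^m) ≥ 2·(45m^3).
Also, for m ≥ 17 we have 2·(45m^3) ≥ 45(m+1)^3, since 2 ≥ (1 + 1/m)^3 for all m ≥ 17.
Combining, 2·2^(m + 1) ≥ 45(m+1)^3.
This completes the induction.
Hence the smallest such M is 17.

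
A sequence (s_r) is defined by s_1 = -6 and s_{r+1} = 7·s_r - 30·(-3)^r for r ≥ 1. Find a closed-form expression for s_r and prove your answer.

Computing the first terms: s_1 = -6, s_2 = 48, s_3 = 66. This suggests s_r = -(-3)^(r + 1) + 3·7^(r - 1).
For the base case r = 1: the formula gives -6 = -6 = s_1.
Inductive step: assume the claim holds for r = i, so s_i = -(-3)^(i + 1) + 3·7^(i - 1).
Then s_{i+1} = 7·s_i - 30·(-3)^i = 7·(-(-3)^(i + 1) + 3·7^(i - 1)) - 30·(-3)^i = -(-3)^(i + 2) + 3·7^i = -(-3)^((i+1) + 1) + 3·7^((i+1) - 1),
which is the claimed formula at r = i+1.
By induction, the statement is established for all r ≥ 1.

s_r = -(-3)^(r + 1) + 3·7^(r - 1)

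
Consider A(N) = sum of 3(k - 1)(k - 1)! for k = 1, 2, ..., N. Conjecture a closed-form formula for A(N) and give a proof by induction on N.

A(N) = 3N! - 3

We claim A(N) = 3N! - 3 for all N ≥ 1.
For the base case N = 1: A(1) = 0, and the closed form gives 0. They agree.
For the inductive step, assume it holds for an arbitrary k ≥ 1, so A(k) = 3k! - 3.
Then A(k+1) = A(k) + (3k·k!) = (3k! - 3) + (3k·k!).
Simplifying, A(k+1) = 3(k+1)! - 3,
which is the closed form with N = k+1.
By the principle of mathematical induction, the result holds for all N ≥ 1.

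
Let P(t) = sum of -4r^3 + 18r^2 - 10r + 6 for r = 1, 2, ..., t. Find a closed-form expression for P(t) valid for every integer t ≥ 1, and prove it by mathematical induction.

We claim P(t) = -t(t^3 - 4t^2 - 3t - 4) for all t ≥ 1.
Base step (t = 1): P(1) = 10, and the closed form gives 10. They agree.
Inductive step: suppose the statement holds for some r ≥ 1, so P(r) = r(-r^3 + 4r^2 + 3r + 4).
Then P(r+1) = P(r) + (-4r^3 + 6r^2 + 14r + 10) = (r(-r^3 + 4r^2 + 3r + 4)) + (-4r^3 + 6r^2 + 14r + 10).
Simplifying, P(r+1) = -(r + 1)(r^3 - r^2 - 8r - 10) = -(r+1)((r+1)^3 - 4(r+1)^2 - 3(r+1) - 4),
which is the closed form with t = r+1.
This completes the induction.

P(t) = -t(t^3 - 4t^2 - 3t - 4)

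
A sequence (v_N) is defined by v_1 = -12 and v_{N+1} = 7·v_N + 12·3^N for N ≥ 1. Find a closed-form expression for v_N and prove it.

v_N = -3^(N + 1) - 3·7^(N - 1)

Computing the first terms: v_1 = -12, v_2 = -48, v_3 = -228. This suggests v_N = -3^(N + 1) - 3·7^(N - 1).
Base step (N = 1): the formula gives -12 = -12 = v_1.
For the inductive step, assume it holds for an arbitrary p ≥ 1, so v_p = -3^(p + 1) - 3·7^(p - 1).
Then v_{p+1} = 7·v_p + 12·3^p = 7·(-3^(p + 1) - 3·7^(p - 1)) + 12·3^p = -3^(p + 2) - 3·7^p = -3^((p+1) + 1) - 3·7^((p+1) - 1),
which is the claimed formula at N = p+1.
By the principle of mathematical induction, the result holds for all N ≥ 1.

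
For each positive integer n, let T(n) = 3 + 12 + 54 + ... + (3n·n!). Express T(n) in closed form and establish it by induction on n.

We claim T(n) = (3n + 3)n! - 3 for all n ≥ 1.
When n = 1: T(1) = 3, and the closed form gives 3. They agree.
Suppose the result is true for n = i, so T(i) = (3i + 3)i! - 3.
Then T(i+1) = T(i) + (3(i + 1)(i + 1)!) = ((3i + 3)i! - 3) + (3(i + 1)(i + 1)!).
Simplifying, T(i+1) = (3(i+1) + 3)(i+1)! - 3,
which is the closed form with n = i+1.
This completes the induction.

T(n) = (3n + 3)n! - 3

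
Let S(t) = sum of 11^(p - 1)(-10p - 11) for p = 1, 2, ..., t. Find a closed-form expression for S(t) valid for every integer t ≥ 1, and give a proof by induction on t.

S(t) = -11^t(t + 1) + 1

We claim S(t) = -11^t(t + 1) + 1 for all t ≥ 1.
Base step (t = 1): S(1) = -21, and the closed form gives -21. They agree.
For the inductive step, assume it holds for an arbitrary p ≥ 1, so S(p) = -11^p(p + 1) + 1.
Then S(p+1) = S(p) + (11^p(-10p - 21)) = (-11^p(p + 1) + 1) + (11^p(-10p - 21)).
Simplifying, S(p+1) = -11·11^p·p - 22·11^p + 1 = -11^(p+1)((p+1) + 1) + 1,
which is the closed form with t = p+1.
Hence, by induction on t, the claim holds for every t ≥ 1.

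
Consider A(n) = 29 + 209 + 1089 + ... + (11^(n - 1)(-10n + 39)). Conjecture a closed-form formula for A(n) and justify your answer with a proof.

A(n) = 11^n(-n + 4) - 4

We claim A(n) = 11^n(-n + 4) - 4 for all n ≥ 1.
When n = 1: A(1) = 29, and the closed form gives 29. They agree.
Inductive step: suppose the statement holds for some r ≥ 1, so A(r) = 11^r(-r + 4) - 4.
Then A(r+1) = A(r) + (11^r(-10r + 29)) = (11^r(-r + 4) - 4) + (11^r(-10r + 29)).
Simplifying, A(r+1) = -11·11^r·r + 33·11^r - 4 = 11^(r+1)(-(r+1) + 4) - 4,
which is the closed form with n = r+1.
By the principle of mathematical induction, the result holds for all n ≥ 1.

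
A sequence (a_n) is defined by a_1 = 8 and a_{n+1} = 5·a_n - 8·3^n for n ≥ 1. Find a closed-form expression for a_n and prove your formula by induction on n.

a_n = 4·3^n - 4·5^(n - 1)

Computing the first terms: a_1 = 8, a_2 = 16, a_3 = 8. This suggests a_n = 4·3^n - 4·5^(n - 1).
Base step (n = 1): the formula gives 8 = 8 = a_1.
Suppose the result is true for n = j, so a_j = 4·3^j - 4·5^(j - 1).
Then a_{j+1} = 5·a_j - 8·3^j = 5·(4·3^j - 4·5^(j - 1)) - 8·3^j = 4·3^(j + 1) - 4·5^j = 4·3^(j+1) - 4·5^((j+1) - 1),
which is the claimed formula at n = j+1.
By induction, the statement is established for all n ≥ 1.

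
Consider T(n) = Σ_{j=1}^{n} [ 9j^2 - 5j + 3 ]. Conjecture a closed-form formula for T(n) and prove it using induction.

We claim T(n) = n(3n^2 + 2n + 2) for all n ≥ 1.
Base step (n = 1): T(1) = 7, and the closed form gives 7. They agree.
Inductive step: suppose the statement holds for some j ≥ 1, so T(j) = j(3j^2 + 2j + 2).
Then T(j+1) = T(j) + (9j^2 + 13j + 7) = (j(3j^2 + 2j + 2)) + (9j^2 + 13j + 7).
Simplifying, T(j+1) = (j + 1)(3j^2 + 8j + 7) = (j+1)(3(j+1)^2 + 2(j+1) + 2),
which is the closed form with n = j+1.
This completes the induction.

T(n) = n(3n^2 + 2n + 2)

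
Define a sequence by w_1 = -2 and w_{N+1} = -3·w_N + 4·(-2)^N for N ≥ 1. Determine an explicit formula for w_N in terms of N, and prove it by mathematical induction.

w_N = (-2)^(N + 2) - 2(-3)^N

Computing the first terms: w_1 = -2, w_2 = -2, w_3 = 22. This suggests w_N = (-2)^(N + 2) - 2(-3)^N.
Base step (N = 1): the formula gives -2 = -2 = w_1.
Suppose the result is true for N = j, so w_j = (-2)^(j + 2) - 2(-3)^j.
Then w_{j+1} = -3·w_j + 4·(-2)^j = -3·((-2)^(j + 2) - 2(-3)^j) + 4·(-2)^j = (-2)^(j + 3) - 2(-3)^(j + 1) = (-2)^((j+1) + 2) - 2(-3)^(j+1),
which is the claimed formula at N = j+1.
This completes the induction.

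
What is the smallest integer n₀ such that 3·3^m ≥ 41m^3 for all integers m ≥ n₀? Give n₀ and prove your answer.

n₀ = 9

At m = 8: 19683 < 20992, so the inequality fails and n₀ ≥ 9. We prove 3·3^m ≥ 41m^3 for all m ≥ 9.
Base case (m = 9): 3·3^m = 59049 and 41m^3 = 29889, so 59049 ≥ 29889.
For the inductive step, assume it holds for an arbitrary i ≥ 9, so 3·3^i ≥ 41i^3.
Then 3·3^(i + 1) = 3·(3·3^i) ≥ 3·(41i^3).
Also, for i ≥ 9 we have 3·(41i^3) ≥ 41(i+1)^3, since 3 ≥ (1 + 1/i)^3 for all i ≥ 9.
Combining, 3·3^(i + 1) ≥ 41(i+1)^3.
By the principle of mathematical induction, the result holds for all m ≥ 9.
Hence the smallest such n₀ is 9.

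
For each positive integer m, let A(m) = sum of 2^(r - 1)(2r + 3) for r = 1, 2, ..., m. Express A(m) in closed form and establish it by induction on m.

A(m) = 2^m(2m + 1) - 1

We claim A(m) = 2^m(2m + 1) - 1 for all m ≥ 1.
Base step (m = 1): A(1) = 5, and the closed form gives 5. They agree.
For the inductive step, assume it holds for an arbitrary r ≥ 1, so A(r) = 2^r(2r + 1) - 1.
Then A(r+1) = A(r) + (2^r(2r + 5)) = (2^r(2r + 1) - 1) + (2^r(2r + 5)).
Simplifying, A(r+1) = 4·2^r·r + 6·2^r - 1 = 2^(r+1)(2(r+1) + 1) - 1,
which is the closed form with m = r+1.
Hence, by induction on m, the claim holds for every m ≥ 1.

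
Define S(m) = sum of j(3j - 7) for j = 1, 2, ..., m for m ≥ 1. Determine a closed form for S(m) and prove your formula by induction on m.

We claim S(m) = m(m - 3)(m + 1) for all m ≥ 1.
For the base case m = 1: S(1) = -4, and the closed form gives -4. They agree.
For the inductive step, assume it holds for an arbitrary j ≥ 1, so S(j) = j(j^2 - 2j - 3).
Then S(j+1) = S(j) + ((j + 1)(3j - 4)) = (j(j^2 - 2j - 3)) + ((j + 1)(3j - 4)).
Simplifying, S(j+1) = (j - 2)(j + 1)(j + 2) = (j+1)((j+1) - 3)((j+1) + 1),
which is the closed form with m = j+1.
By the principle of mathematical induction, the result holds for all m ≥ 1.

S(m) = m(m - 3)(m + 1)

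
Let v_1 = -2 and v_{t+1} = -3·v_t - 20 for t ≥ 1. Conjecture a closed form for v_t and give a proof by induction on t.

Computing the first terms: v_1 = -2, v_2 = -14, v_3 = 22. This suggests v_t = -(-3)^t - 5.
Base step (t = 1): the formula gives -2 = -2 = v_1.
Inductive step: suppose the statement holds for some p ≥ 1, so v_p = -(-3)^p - 5.
Then v_{p+1} = -3·v_p - 20 = -3·(-(-3)^p - 5) - 20 = -(-3)^(p + 1) - 5,
which is the claimed formula at t = p+1.
By induction, the statement is established for all t ≥ 1.

v_t = -(-3)^t - 5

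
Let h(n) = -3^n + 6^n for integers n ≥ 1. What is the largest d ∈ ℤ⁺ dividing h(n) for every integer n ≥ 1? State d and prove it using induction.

Computing the first values: h(1) = 3 and h(2) = 27; gcd(3, 27) = 3, so d ≤ 3.
We prove 3 | -3^n + 6^n for all n ≥ 1 by induction on n.
For the base case n = 1: h(1) = 3 = 3·(1), so 3 | h(1).
For the inductive step, assume it holds for an arbitrary m ≥ 1, i.e. 3 | h(m). Then
6^{m+1} − 3^{m+1} = 6·6^m − 3·3^m = 6·(6^m − 3^m) + (3)·3^m. The first term is divisible by 3 by the inductive hypothesis, and the second term (3)·3^m is divisible by 3 since 3 | 3. Hence 3 | h(m+1).
This completes the induction.
Therefore the largest such d is 3.

d = 3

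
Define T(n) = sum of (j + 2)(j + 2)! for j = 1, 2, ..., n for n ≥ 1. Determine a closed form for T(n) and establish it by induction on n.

We claim T(n) = (n + 3)! - 6 for all n ≥ 1.
When n = 1: T(1) = 18, and the closed form gives 18. They agree.
Suppose the result is true for n = j, so T(j) = (j + 3)! - 6.
Then T(j+1) = T(j) + ((j + 3)(j + 3)!) = ((j + 3)! - 6) + ((j + 3)(j + 3)!).
Simplifying, T(j+1) = ((j+1) + 3)! - 6,
which is the closed form with n = j+1.
By the principle of mathematical induction, the result holds for all n ≥ 1.

T(n) = (n + 3)! - 6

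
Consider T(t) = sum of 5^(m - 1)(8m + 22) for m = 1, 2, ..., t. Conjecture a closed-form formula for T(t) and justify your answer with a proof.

T(t) = 5^t(2t + 5) - 5

We claim T(t) = 5^t(2t + 5) - 5 for all t ≥ 1.
For the base case t = 1: T(1) = 30, and the closed form gives 30. They agree.
Suppose the result is true for t = m, so T(m) = 5^m(2m + 5) - 5.
Then T(m+1) = T(m) + (5^m(8m + 30)) = (5^m(2m + 5) - 5) + (5^m(8m + 30)).
Simplifying, T(m+1) = 10·5^m·m + 35·5^m - 5 = 5^(m+1)(2(m+1) + 5) - 5,
which is the closed form with t = m+1.
Hence, by induction on t, the claim holds for every t ≥ 1.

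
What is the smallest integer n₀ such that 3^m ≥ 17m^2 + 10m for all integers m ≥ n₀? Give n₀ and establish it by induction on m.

At m = 5: 243 < 475, so the inequality fails and n₀ ≥ 6. We prove 3^m ≥ 17m^2 + 10m for all m ≥ 6.
When m = 6: 3^m = 729 and 17m^2 + 10m = 672, so 729 ≥ 672.
Inductive step: assume the claim holds for m = r, so 3^r ≥ 17r^2 + 10r.
Then 3^(r + 1) = 3·(3^r) ≥ 3·(17r^2 + 10r).
Also, for r ≥ 6 we have 3·(17r^2 + 10r) ≥ 17(r+1)^2 + 10(r+1), since 3·(17r^2 + 10r) − (17(r+1)^2 + 10(r+1)) = 34r^2 - 14r - 27, which is nonnegative for all r ≥ 6.
Combining, 3^(r + 1) ≥ 17(r+1)^2 + 10(r+1).
By the principle of mathematical induction, the result holds for all m ≥ 6.
Hence the smallest such n₀ is 6.

n₀ = 6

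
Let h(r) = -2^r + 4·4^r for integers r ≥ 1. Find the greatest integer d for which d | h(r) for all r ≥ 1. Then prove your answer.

Computing the first values: h(1) = 14 and h(2) = 60; gcd(14, 60) = 2, so d ≤ 2.
We prove 2 | -2^r + 4·4^r for all r ≥ 1 by induction on r.
For the base case r = 1: h(1) = 14 = 2·(7), so 2 | h(1).
Inductive step: assume the claim holds for r = p, i.e. 2 | h(p). Then
h(p+1) − 4·h(p) = (-2^(p+1) + 4·4^(p+1)) − 4·(-2^p + 4·4^p) = (-1)·2^p·(2 − 4) = (2)·2^p. Since 2 | h(p) by the inductive hypothesis, 2 | 4·h(p); and 2 | 2 since 2 = 2·1. Therefore 2 | h(p+1).
By the principle of mathematical induction, the result holds for all r ≥ 1.
Therefore the largest such d is 2.

d = 2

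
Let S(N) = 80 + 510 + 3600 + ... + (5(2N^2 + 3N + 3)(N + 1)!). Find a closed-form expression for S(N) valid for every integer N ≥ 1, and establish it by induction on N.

We claim S(N) = (10N + 5)(N + 2)! - 10 for all N ≥ 1.
Base step (N = 1): S(1) = 80, and the closed form gives 80. They agree.
Inductive step: assume the claim holds for N = i, so S(i) = (10i + 5)(i + 2)! - 10.
Then S(i+1) = S(i) + (5(2i^2 + 7i + 8)(i + 2)!) = ((10i + 5)(i + 2)! - 10) + (5(2i^2 + 7i + 8)(i + 2)!).
Simplifying, S(i+1) = (10(i+1) + 5)((i+1) + 2)! - 10,
which is the closed form with N = i+1.
By induction, the statement is established for all N ≥ 1.

S(N) = (10N + 5)(N + 2)! - 10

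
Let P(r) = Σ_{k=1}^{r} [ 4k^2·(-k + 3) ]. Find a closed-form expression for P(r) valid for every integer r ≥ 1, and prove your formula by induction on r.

We claim P(r) = -r(r + 1)(r^2 - 3r - 2) for all r ≥ 1.
Base step (r = 1): P(1) = 8, and the closed form gives 8. They agree.
For the inductive step, assume it holds for an arbitrary k ≥ 1, so P(k) = k(-k^3 + 2k^2 + 5k + 2).
Then P(k+1) = P(k) + (4(-k + 2)(k + 1)^2) = (k(-k^3 + 2k^2 + 5k + 2)) + (4(-k + 2)(k + 1)^2).
Simplifying, P(k+1) = -(k + 1)(k + 2)(k^2 - k - 4) = -(k+1)((k+1) + 1)((k+1)^2 - 3(k+1) - 2),
which is the closed form with r = k+1.
By induction, the statement is established for all r ≥ 1.

P(r) = -r(r + 1)(r^2 - 3r - 2)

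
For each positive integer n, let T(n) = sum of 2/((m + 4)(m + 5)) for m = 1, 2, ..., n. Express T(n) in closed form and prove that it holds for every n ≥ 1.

We claim T(n) = 2n/(5(n + 5)) for all n ≥ 1.
Base step (n = 1): T(1) = 1/15, and the closed form gives 1/15. They agree.
Inductive step: assume the claim holds for n = m, so T(m) = 2m/(5(m + 5)).
Then T(m+1) = T(m) + (2/((m + 5)(m + 6))) = (2m/(5(m + 5))) + (2/((m + 5)(m + 6))).
Simplifying, T(m+1) = 2(m + 1)/(5(m + 6)) = 2(m+1)/(5((m+1) + 5)),
which is the closed form with n = m+1.
By induction, the statement is established for all n ≥ 1.

T(n) = 2n/(5(n + 5))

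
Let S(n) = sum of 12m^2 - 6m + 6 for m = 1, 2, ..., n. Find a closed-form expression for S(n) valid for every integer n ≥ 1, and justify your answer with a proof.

We claim S(n) = n(4n^2 + 3n + 5) for all n ≥ 1.
Base step (n = 1): S(1) = 12, and the closed form gives 12. They agree.
Suppose the result is true for n = m, so S(m) = m(4m^2 + 3m + 5).
Then S(m+1) = S(m) + (-6m + 12(m + 1)^2) = (m(4m^2 + 3m + 5)) + (-6m + 12(m + 1)^2).
Simplifying, S(m+1) = (m + 1)(4m^2 + 11m + 12) = (m+1)(4(m+1)^2 + 3(m+1) + 5),
which is the closed form with n = m+1.
This completes the induction.

S(n) = n(4n^2 + 3n + 5)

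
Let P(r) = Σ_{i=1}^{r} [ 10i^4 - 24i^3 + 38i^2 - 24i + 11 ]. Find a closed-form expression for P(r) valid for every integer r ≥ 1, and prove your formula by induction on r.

We claim P(r) = r(2r^4 - r^3 + 4r^2 + r + 5) for all r ≥ 1.
Base step (r = 1): P(1) = 11, and the closed form gives 11. They agree.
For the inductive step, assume it holds for an arbitrary i ≥ 1, so P(i) = i(2i^4 - i^3 + 4i^2 + i + 5).
Then P(i+1) = P(i) + (10i^4 + 16i^3 + 26i^2 + 20i + 11) = (i(2i^4 - i^3 + 4i^2 + i + 5)) + (10i^4 + 16i^3 + 26i^2 + 20i + 11).
Simplifying, P(i+1) = (i + 1)(2i^4 + 7i^3 + 13i^2 + 14i + 11) = (i+1)(2(i+1)^4 - (i+1)^3 + 4(i+1)^2 + (i+1) + 5),
which is the closed form with r = i+1.
By the principle of mathematical induction, the result holds for all r ≥ 1.

P(r) = r(2r^4 - r^3 + 4r^2 + r + 5)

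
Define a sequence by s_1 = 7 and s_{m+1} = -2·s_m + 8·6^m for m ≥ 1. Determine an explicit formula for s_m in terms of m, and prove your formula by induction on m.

Computing the first terms: s_1 = 7, s_2 = 34, s_3 = 220. This suggests s_m = (-2)^(m - 1) + 6^m.
Base case (m = 1): the formula gives 7 = 7 = s_1.
Inductive step: suppose the statement holds for some i ≥ 1, so s_i = (-2)^(i - 1) + 6^i.
Then s_{i+1} = -2·s_i + 8·6^i = -2·((-2)^(i - 1) + 6^i) + 8·6^i = (-2)^i + 6^(i + 1) = (-2)^((i+1) - 1) + 6^(i+1),
which is the claimed formula at m = i+1.
By induction, the statement is established for all m ≥ 1.

s_m = (-2)^(m - 1) + 6^m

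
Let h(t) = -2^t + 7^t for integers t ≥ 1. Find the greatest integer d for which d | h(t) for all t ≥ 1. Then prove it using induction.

d = 5

Computing the first values: h(1) = 5 and h(2) = 45; gcd(5, 45) = 5, so d ≤ 5.
We prove 5 | -2^t + 7^t for all t ≥ 1 by induction on t.
For the base case t = 1: h(1) = 5 = 5·(1), so 5 | h(1).
Suppose the result is true for t = m, i.e. 5 | h(m). Then
7^{m+1} − 2^{m+1} = 7·7^m − 2·2^m = 7·(7^m − 2^m) + (5)·2^m. The first term is divisible by 5 by the inductive hypothesis, and the second term (5)·2^m is divisible by 5 since 5 | 5. Hence 5 | h(m+1).
By induction, the statement is established for all t ≥ 1.
Therefore the largest such d is 5.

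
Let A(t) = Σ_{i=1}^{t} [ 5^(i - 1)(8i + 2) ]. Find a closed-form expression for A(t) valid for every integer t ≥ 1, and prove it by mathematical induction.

We claim A(t) = 2·5^t·t for all t ≥ 1.
Base case (t = 1): A(1) = 10, and the closed form gives 10. They agree.
Suppose the result is true for t = i, so A(i) = 2·5^i·i.
Then A(i+1) = A(i) + (5^i(8i + 10)) = (2·5^i·i) + (5^i(8i + 10)).
Simplifying, A(i+1) = 10·5^i(i + 1) = 2·5^(i+1)·(i+1),
which is the closed form with t = i+1.
Hence, by induction on t, the claim holds for every t ≥ 1.

A(t) = 2·5^t·t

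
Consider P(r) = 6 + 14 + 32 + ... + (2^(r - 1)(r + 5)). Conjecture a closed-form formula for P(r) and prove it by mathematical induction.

We claim P(r) = 2^r(r + 4) - 4 for all r ≥ 1.
Base step (r = 1): P(1) = 6, and the closed form gives 6. They agree.
Suppose the result is true for r = j, so P(j) = 2^j(j + 4) - 4.
Then P(j+1) = P(j) + (2^j(j + 6)) = (2^j(j + 4) - 4) + (2^j(j + 6)).
Simplifying, P(j+1) = 2·2^j·j + 10·2^j - 4 = 2^(j+1)((j+1) + 4) - 4,
which is the closed form with r = j+1.
Hence, by induction on r, the claim holds for every r ≥ 1.

P(r) = 2^r(r + 4) - 4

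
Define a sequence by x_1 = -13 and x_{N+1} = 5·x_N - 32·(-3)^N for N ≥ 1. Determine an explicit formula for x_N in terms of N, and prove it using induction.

x_N = 4(-3)^N - 5^(N - 1)

Computing the first terms: x_1 = -13, x_2 = 31, x_3 = -133. This suggests x_N = 4(-3)^N - 5^(N - 1).
Base step (N = 1): the formula gives -13 = -13 = x_1.
Suppose the result is true for N = k, so x_k = 4(-3)^k - 5^(k - 1).
Then x_{k+1} = 5·x_k - 32·(-3)^k = 5·(4(-3)^k - 5^(k - 1)) - 32·(-3)^k = 4(-3)^(k + 1) - 5^k = 4(-3)^(k+1) - 5^((k+1) - 1),
which is the claimed formula at N = k+1.
By the principle of mathematical induction, the result holds for all N ≥ 1.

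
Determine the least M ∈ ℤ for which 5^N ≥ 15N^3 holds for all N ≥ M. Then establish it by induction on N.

At N = 4: 625 < 960, so the inequality fails and M ≥ 5. We prove 5^N ≥ 15N^3 for all N ≥ 5.
When N = 5: 5^N = 3125 and 15N^3 = 1875, so 3125 ≥ 1875.
Inductive step: suppose the statement holds for some k ≥ 5, so 5^k ≥ 15k^3.
Then 5^(k + 1) = 5·(5^k) ≥ 5·(15k^3).
Also, for k ≥ 5 we have 5·(15k^3) ≥ 15(k+1)^3, since 5 ≥ (1 + 1/k)^3 for all k ≥ 5.
Combining, 5^(k + 1) ≥ 15(k+1)^3.
Hence, by induction on N, the claim holds for every N ≥ 5.
Hence the smallest such M is 5.

M = 5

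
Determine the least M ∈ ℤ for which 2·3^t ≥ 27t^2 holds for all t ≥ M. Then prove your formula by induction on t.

At t = 5: 486 < 675, so the inequality fails and M ≥ 6. We prove 2·3^t ≥ 27t^2 for all t ≥ 6.
When t = 6: 2·3^t = 1458 and 27t^2 = 972, so 1458 ≥ 972.
Inductive step: suppose the statement holds for some k ≥ 6, so 2·3^k ≥ 27k^2.
Then 2·3^(k + 1) = 3·(2·3^k) ≥ 3·(27k^2).
Also, for k ≥ 6 we have 3·(27k^2) ≥ 27(k+1)^2, since 3 ≥ (1 + 1/k)^2 for all k ≥ 6.
Combining, 2·3^(k + 1) ≥ 27(k+1)^2.
By induction, the statement is established for all t ≥ 6.
Hence the smallest such M is 6.

M = 6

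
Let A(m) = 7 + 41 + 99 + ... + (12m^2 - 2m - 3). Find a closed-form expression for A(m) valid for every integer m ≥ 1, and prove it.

A(m) = m(4m^2 + 5m - 2)

We claim A(m) = m(4m^2 + 5m - 2) for all m ≥ 1.
For the base case m = 1: A(1) = 7, and the closed form gives 7. They agree.
Suppose the result is true for m = r, so A(r) = r(4r^2 + 5r - 2).
Then A(r+1) = A(r) + (12r^2 + 22r + 7) = (r(4r^2 + 5r - 2)) + (12r^2 + 22r + 7).
Simplifying, A(r+1) = (r + 1)(4r^2 + 13r + 7) = (r+1)(4(r+1)^2 + 5(r+1) - 2),
which is the closed form with m = r+1.
By induction, the statement is established for all m ≥ 1.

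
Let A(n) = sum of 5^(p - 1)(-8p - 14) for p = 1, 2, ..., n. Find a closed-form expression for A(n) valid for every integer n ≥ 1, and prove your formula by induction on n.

We claim A(n) = -5^n(2n + 3) + 3 for all n ≥ 1.
When n = 1: A(1) = -22, and the closed form gives -22. They agree.
For the inductive step, assume it holds for an arbitrary p ≥ 1, so A(p) = -5^p(2p + 3) + 3.
Then A(p+1) = A(p) + (5^p(-8p - 22)) = (-5^p(2p + 3) + 3) + (5^p(-8p - 22)).
Simplifying, A(p+1) = -10·5^p·p - 25·5^p + 3 = -5^(p+1)(2(p+1) + 3) + 3,
which is the closed form with n = p+1.
By induction, the statement is established for all n ≥ 1.

A(n) = -5^n(2n + 3) + 3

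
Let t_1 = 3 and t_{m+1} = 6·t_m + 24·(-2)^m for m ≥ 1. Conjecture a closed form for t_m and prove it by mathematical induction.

t_m = -3(-2)^m - 3·6^(m - 1)

Computing the first terms: t_1 = 3, t_2 = -30, t_3 = -84. This suggests t_m = -3(-2)^m - 3·6^(m - 1).
Base step (m = 1): the formula gives 3 = 3 = t_1.
For the inductive step, assume it holds for an arbitrary k ≥ 1, so t_k = -3(-2)^k - 3·6^(k - 1).
Then t_{k+1} = 6·t_k + 24·(-2)^k = 6·(-3(-2)^k - 3·6^(k - 1)) + 24·(-2)^k = -3(-2)^(k + 1) - 3·6^k = -3(-2)^(k+1) - 3·6^((k+1) - 1),
which is the claimed formula at m = k+1.
By induction, the statement is established for all m ≥ 1.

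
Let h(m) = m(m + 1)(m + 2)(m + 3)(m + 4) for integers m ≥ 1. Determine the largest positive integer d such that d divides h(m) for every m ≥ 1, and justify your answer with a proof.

Computing the first values: h(1) = 120 and h(2) = 720; gcd(120, 720) = 120, so d ≤ 120.
We prove 120 | m(m + 1)(m + 2)(m + 3)(m + 4) for all m ≥ 1 by induction on m.
When m = 1: h(1) = 120 = 120·(1), so 120 | h(1).
Suppose the result is true for m = r, i.e. 120 | h(r). Then
h(r+1) − h(r) = (r+1)·(r+2)·(r+3)·(r+4)·(r+5) − r·(r+1)·(r+2)·(r+3)·(r+4) = (r+1)·(r+2)·(r+3)·(r+4)·[(r+5) − r] = 5·(r+1)·(r+2)·(r+3)·(r+4). The product of 4 consecutive integers is divisible by (4)! = 24, so h(r+1) − h(r) is divisible by 5·24 = 120. By the inductive hypothesis 120 | h(r), hence 120 | h(r+1).
By induction, the statement is established for all m ≥ 1.
Therefore the largest such d is 120.

d = 120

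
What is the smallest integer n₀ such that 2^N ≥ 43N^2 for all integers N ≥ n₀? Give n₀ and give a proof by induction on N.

At N = 12: 4096 < 6192, so the inequality fails and n₀ ≥ 13. We prove 2^N ≥ 43N^2 for all N ≥ 13.
For the base case N = 13: 2^N = 8192 and 43N^2 = 7267, so 8192 ≥ 7267.
Suppose the result is true for N = p, so 2^p ≥ 43p^2.
Then 2^(p + 1) = 2·(2^p) ≥ 2·(43p^2).
Also, for p ≥ 13 we have 2·(43p^2) ≥ 43(p+1)^2, since 2 ≥ (1 + 1/p)^2 for all p ≥ 13.
Combining, 2^(p + 1) ≥ 43(p+1)^2.
By induction, the statement is established for all N ≥ 13.
Hence the smallest such n₀ is 13.

n₀ = 13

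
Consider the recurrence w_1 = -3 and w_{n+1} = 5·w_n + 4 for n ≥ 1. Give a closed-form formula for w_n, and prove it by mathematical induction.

w_n = -2·5^(n - 1) - 1

Computing the first terms: w_1 = -3, w_2 = -11, w_3 = -51. This suggests w_n = -2·5^(n - 1) - 1.
Base step (n = 1): the formula gives -3 = -3 = w_1.
Suppose the result is true for n = p, so w_p = -2·5^(p - 1) - 1.
Then w_{p+1} = 5·w_p + 4 = 5·(-2·5^(p - 1) - 1) + 4 = -2·5^p - 1 = -2·5^((p+1) - 1) - 1,
which is the claimed formula at n = p+1.
By the principle of mathematical induction, the result holds for all n ≥ 1.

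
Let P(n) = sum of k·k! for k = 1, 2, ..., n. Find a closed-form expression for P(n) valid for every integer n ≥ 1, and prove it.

P(n) = (n + 1)n! - 1

We claim P(n) = (n + 1)n! - 1 for all n ≥ 1.
For the base case n = 1: P(1) = 1, and the closed form gives 1. They agree.
Inductive step: suppose the statement holds for some k ≥ 1, so P(k) = (k + 1)k! - 1.
Then P(k+1) = P(k) + ((k + 1)(k + 1)!) = ((k + 1)k! - 1) + ((k + 1)(k + 1)!).
Simplifying, P(k+1) = ((k+1) + 1)(k+1)! - 1,
which is the closed form with n = k+1.
This completes the induction.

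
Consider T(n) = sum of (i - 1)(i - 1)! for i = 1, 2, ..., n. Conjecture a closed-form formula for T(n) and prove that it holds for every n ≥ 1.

T(n) = n! - 1

We claim T(n) = n! - 1 for all n ≥ 1.
When n = 1: T(1) = 0, and the closed form gives 0. They agree.
Inductive step: assume the claim holds for n = i, so T(i) = i! - 1.
Then T(i+1) = T(i) + (i·i!) = (i! - 1) + (i·i!).
Simplifying, T(i+1) = (i+1)! - 1,
which is the closed form with n = i+1.
By induction, the statement is established for all n ≥ 1.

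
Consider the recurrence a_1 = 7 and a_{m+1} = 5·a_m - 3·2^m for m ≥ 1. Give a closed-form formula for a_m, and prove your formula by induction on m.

Computing the first terms: a_1 = 7, a_2 = 29, a_3 = 133. This suggests a_m = 2^m + 5^m.
For the base case m = 1: the formula gives 7 = 7 = a_1.
Inductive step: suppose the statement holds for some j ≥ 1, so a_j = 2^j + 5^j.
Then a_{j+1} = 5·a_j - 3·2^j = 5·(2^j + 5^j) - 3·2^j = 2^(j + 1) + 5^(j + 1),
which is the claimed formula at m = j+1.
By induction, the statement is established for all m ≥ 1.

a_m = 2^m + 5^m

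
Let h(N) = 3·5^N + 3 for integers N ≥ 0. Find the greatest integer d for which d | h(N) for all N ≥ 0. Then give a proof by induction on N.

d = 6

Computing the first values: h(0) = 6 and h(1) = 18; gcd(6, 18) = 6, so d ≤ 6.
We prove 6 | 3·5^N + 3 for all N ≥ 0 by induction on N.
Base step (N = 0): h(0) = 6 = 6·(1), so 6 | h(0).
Suppose the result is true for N = i, i.e. 6 | h(i). Then
h(i+1) = 3·5^(i+1) + 3 = 5·(3·5^i + 3) - 12 = 5·h(i) - 12. The first term is divisible by 6 by the inductive hypothesis, and -12 is divisible by 6. Hence 6 | h(i+1).
By induction, the statement is established for all N ≥ 0.
Therefore the largest such d is 6.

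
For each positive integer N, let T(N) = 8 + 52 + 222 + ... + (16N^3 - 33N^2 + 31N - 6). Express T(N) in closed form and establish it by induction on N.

T(N) = N(4N^3 - 3N^2 + 3N + 4)

We claim T(N) = N(4N^3 - 3N^2 + 3N + 4) for all N ≥ 1.
For the base case N = 1: T(1) = 8, and the closed form gives 8. They agree.
For the inductive step, assume it holds for an arbitrary m ≥ 1, so T(m) = m(4m^3 - 3m^2 + 3m + 4).
Then T(m+1) = T(m) + (16m^3 + 15m^2 + 13m + 8) = (m(4m^3 - 3m^2 + 3m + 4)) + (16m^3 + 15m^2 + 13m + 8).
Simplifying, T(m+1) = (m + 1)(4m^3 + 9m^2 + 9m + 8) = (m+1)(4(m+1)^3 - 3(m+1)^2 + 3(m+1) + 4),
which is the closed form with N = m+1.
By induction, the statement is established for all N ≥ 1.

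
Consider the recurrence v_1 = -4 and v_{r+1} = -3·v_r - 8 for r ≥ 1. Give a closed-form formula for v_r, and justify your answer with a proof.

Computing the first terms: v_1 = -4, v_2 = 4, v_3 = -20. This suggests v_r = -2(-3)^(r - 1) - 2.
For the base case r = 1: the formula gives -4 = -4 = v_1.
Inductive step: assume the claim holds for r = k, so v_k = -2(-3)^(k - 1) - 2.
Then v_{k+1} = -3·v_k - 8 = -3·(-2(-3)^(k - 1) - 2) - 8 = -2(-3)^k - 2 = -2(-3)^((k+1) - 1) - 2,
which is the claimed formula at r = k+1.
Hence, by induction on r, the claim holds for every r ≥ 1.

v_r = -2(-3)^(r - 1) - 2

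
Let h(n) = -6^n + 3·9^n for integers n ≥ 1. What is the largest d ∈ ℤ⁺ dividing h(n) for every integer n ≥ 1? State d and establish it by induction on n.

d = 3

Computing the first values: h(1) = 21 and h(2) = 207; gcd(21, 207) = 3, so d ≤ 3.
We prove 3 | -6^n + 3·9^n for all n ≥ 1 by induction on n.
For the base case n = 1: h(1) = 21 = 3·(7), so 3 | h(1).
Inductive step: assume the claim holds for n = r, i.e. 3 | h(r). Then
h(r+1) − 9·h(r) = (-6^(r+1) + 3·9^(r+1)) − 9·(-6^r + 3·9^r) = (-1)·6^r·(6 − 9) = (3)·6^r. Since 3 | h(r) by the inductive hypothesis, 3 | 9·h(r); and 3 | 3 since 3 = 3·1. Therefore 3 | h(r+1).
By the principle of mathematical induction, the result holds for all n ≥ 1.
Therefore the largest such d is 3.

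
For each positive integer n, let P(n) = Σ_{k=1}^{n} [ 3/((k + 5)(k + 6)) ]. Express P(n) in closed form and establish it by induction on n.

We claim P(n) = n/(2(n + 6)) for all n ≥ 1.
For the base case n = 1: P(1) = 1/14, and the closed form gives 1/14. They agree.
Inductive step: suppose the statement holds for some k ≥ 1, so P(k) = k/(2(k + 6)).
Then P(k+1) = P(k) + (3/((k + 6)(k + 7))) = (k/(2(k + 6))) + (3/((k + 6)(k + 7))).
Simplifying, P(k+1) = (k + 1)/(2(k + 7)) = (k+1)/(2((k+1) + 6)),
which is the closed form with n = k+1.
By induction, the statement is established for all n ≥ 1.

P(n) = n/(2(n + 6))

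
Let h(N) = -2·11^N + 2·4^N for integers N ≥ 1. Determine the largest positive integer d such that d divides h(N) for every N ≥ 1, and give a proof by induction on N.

d = 14

Computing the first values: h(1) = -14 and h(2) = -210; gcd(-14, -210) = 14, so d ≤ 14.
We prove 14 | -2·11^N + 2·4^N for all N ≥ 1 by induction on N.
Base step (N = 1): h(1) = -14 = 14·(-1), so 14 | h(1).
For the inductive step, assume it holds for an arbitrary m ≥ 1, i.e. 14 | h(m). Then
h(m+1) − 11·h(m) = (-2·11^(m+1) + 2·4^(m+1)) − 11·(-2·11^m + 2·4^m) = (2)·4^m·(4 − 11) = (-14)·4^m. Since 14 | h(m) by the inductive hypothesis, 14 | 11·h(m); and 14 | -14 since -14 = 14·-1. Therefore 14 | h(m+1).
Hence, by induction on N, the claim holds for every N ≥ 1.
Therefore the largest such d is 14.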